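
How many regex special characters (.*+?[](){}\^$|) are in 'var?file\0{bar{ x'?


Regex special characters are: . * + ? [ ] ( ) { } \ ^ $ |
Scanning 'var?file\0{bar{ x':
  pos 3: '?' -> SPECIAL
  pos 8: '\' -> SPECIAL
  pos 10: '{' -> SPECIAL
  pos 14: '{' -> SPECIAL
Special chars found: ['?', '\\', '{', '{']
Total: 4

4


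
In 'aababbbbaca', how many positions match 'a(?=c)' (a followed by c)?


Lookahead 'a(?=c)' matches 'a' only when followed by 'c'.
String: 'aababbbbaca'
Checking each position where char is 'a':
  pos 0: 'a' -> no (next='a')
  pos 1: 'a' -> no (next='b')
  pos 3: 'a' -> no (next='b')
  pos 8: 'a' -> MATCH (next='c')
Matching positions: [8]
Count: 1

1


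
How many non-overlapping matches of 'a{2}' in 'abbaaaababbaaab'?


Pattern 'a{2}' matches exactly 2 consecutive a's (greedy, non-overlapping).
String: 'abbaaaababbaaab'
Scanning for runs of a's:
  Run at pos 0: 'a' (length 1) -> 0 match(es)
  Run at pos 3: 'aaaa' (length 4) -> 2 match(es)
  Run at pos 8: 'a' (length 1) -> 0 match(es)
  Run at pos 11: 'aaa' (length 3) -> 1 match(es)
Matches found: ['aa', 'aa', 'aa']
Total: 3

3


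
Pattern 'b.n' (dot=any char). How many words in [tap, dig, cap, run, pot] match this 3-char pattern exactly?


Pattern 'b.n' means: starts with 'b', any single char, ends with 'n'.
Checking each word (must be exactly 3 chars):
  'tap' (len=3): no
  'dig' (len=3): no
  'cap' (len=3): no
  'run' (len=3): no
  'pot' (len=3): no
Matching words: []
Total: 0

0


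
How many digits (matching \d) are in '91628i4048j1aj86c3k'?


\d matches any digit 0-9.
Scanning '91628i4048j1aj86c3k':
  pos 0: '9' -> DIGIT
  pos 1: '1' -> DIGIT
  pos 2: '6' -> DIGIT
  pos 3: '2' -> DIGIT
  pos 4: '8' -> DIGIT
  pos 6: '4' -> DIGIT
  pos 7: '0' -> DIGIT
  pos 8: '4' -> DIGIT
  pos 9: '8' -> DIGIT
  pos 11: '1' -> DIGIT
  pos 14: '8' -> DIGIT
  pos 15: '6' -> DIGIT
  pos 17: '3' -> DIGIT
Digits found: ['9', '1', '6', '2', '8', '4', '0', '4', '8', '1', '8', '6', '3']
Total: 13

13


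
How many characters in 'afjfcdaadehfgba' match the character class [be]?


Character class [be] matches any of: {b, e}
Scanning string 'afjfcdaadehfgba' character by character:
  pos 0: 'a' -> no
  pos 1: 'f' -> no
  pos 2: 'j' -> no
  pos 3: 'f' -> no
  pos 4: 'c' -> no
  pos 5: 'd' -> no
  pos 6: 'a' -> no
  pos 7: 'a' -> no
  pos 8: 'd' -> no
  pos 9: 'e' -> MATCH
  pos 10: 'h' -> no
  pos 11: 'f' -> no
  pos 12: 'g' -> no
  pos 13: 'b' -> MATCH
  pos 14: 'a' -> no
Total matches: 2

2


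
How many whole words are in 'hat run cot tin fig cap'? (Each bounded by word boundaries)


Word boundaries (\b) mark the start/end of each word.
Text: 'hat run cot tin fig cap'
Splitting by whitespace:
  Word 1: 'hat'
  Word 2: 'run'
  Word 3: 'cot'
  Word 4: 'tin'
  Word 5: 'fig'
  Word 6: 'cap'
Total whole words: 6

6


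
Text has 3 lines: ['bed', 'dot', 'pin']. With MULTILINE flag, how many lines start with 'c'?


With MULTILINE flag, ^ matches the start of each line.
Lines: ['bed', 'dot', 'pin']
Checking which lines start with 'c':
  Line 1: 'bed' -> no
  Line 2: 'dot' -> no
  Line 3: 'pin' -> no
Matching lines: []
Count: 0

0


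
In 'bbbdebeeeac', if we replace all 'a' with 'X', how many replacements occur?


re.sub('a', 'X', text) replaces every occurrence of 'a' with 'X'.
Text: 'bbbdebeeeac'
Scanning for 'a':
  pos 9: 'a' -> replacement #1
Total replacements: 1

1


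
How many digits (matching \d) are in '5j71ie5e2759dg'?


\d matches any digit 0-9.
Scanning '5j71ie5e2759dg':
  pos 0: '5' -> DIGIT
  pos 2: '7' -> DIGIT
  pos 3: '1' -> DIGIT
  pos 6: '5' -> DIGIT
  pos 8: '2' -> DIGIT
  pos 9: '7' -> DIGIT
  pos 10: '5' -> DIGIT
  pos 11: '9' -> DIGIT
Digits found: ['5', '7', '1', '5', '2', '7', '5', '9']
Total: 8

8


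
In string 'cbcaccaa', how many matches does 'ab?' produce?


Pattern 'ab?' matches 'a' optionally followed by 'b'.
String: 'cbcaccaa'
Scanning left to right for 'a' then checking next char:
  Match 1: 'a' (a not followed by b)
  Match 2: 'a' (a not followed by b)
  Match 3: 'a' (a not followed by b)
Total matches: 3

3


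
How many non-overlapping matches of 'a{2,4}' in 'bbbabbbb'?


Pattern 'a{2,4}' matches between 2 and 4 consecutive a's (greedy).
String: 'bbbabbbb'
Finding runs of a's and applying greedy matching:
  Run at pos 3: 'a' (length 1)
Matches: []
Count: 0

0


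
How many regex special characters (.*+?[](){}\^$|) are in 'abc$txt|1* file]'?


Regex special characters are: . * + ? [ ] ( ) { } \ ^ $ |
Scanning 'abc$txt|1* file]':
  pos 3: '$' -> SPECIAL
  pos 7: '|' -> SPECIAL
  pos 9: '*' -> SPECIAL
  pos 15: ']' -> SPECIAL
Special chars found: ['$', '|', '*', ']']
Total: 4

4


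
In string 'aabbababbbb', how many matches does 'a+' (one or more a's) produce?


Pattern 'a+' matches one or more consecutive a's.
String: 'aabbababbbb'
Scanning for runs of a:
  Match 1: 'aa' (length 2)
  Match 2: 'a' (length 1)
  Match 3: 'a' (length 1)
Total matches: 3

3


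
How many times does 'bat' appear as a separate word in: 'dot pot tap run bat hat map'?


Scanning each word for exact match 'bat':
  Word 1: 'dot' -> no
  Word 2: 'pot' -> no
  Word 3: 'tap' -> no
  Word 4: 'run' -> no
  Word 5: 'bat' -> MATCH
  Word 6: 'hat' -> no
  Word 7: 'map' -> no
Total matches: 1

1


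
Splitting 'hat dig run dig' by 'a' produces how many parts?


Splitting by 'a' breaks the string at each occurrence of the separator.
Text: 'hat dig run dig'
Parts after split:
  Part 1: 'h'
  Part 2: 't dig run dig'
Total parts: 2

2


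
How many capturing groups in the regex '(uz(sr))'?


To count capturing groups, count each '(' that starts a group.
Pattern: '(uz(sr))'
Walking through the pattern:
  Position 0: '(' -> group #1
  Position 3: '(' -> group #2
Total capturing groups: 2

2


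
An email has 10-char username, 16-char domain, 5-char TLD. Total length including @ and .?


An email address has format: username@domain.tld
Username length: 10
'@' character: 1
Domain length: 16
'.' character: 1
TLD length: 5
Total = 10 + 1 + 16 + 1 + 5 = 33

33


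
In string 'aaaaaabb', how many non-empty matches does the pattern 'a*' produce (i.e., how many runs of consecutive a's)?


Pattern 'a*' matches zero or more a's. We want non-empty runs of consecutive a's.
String: 'aaaaaabb'
Walking through the string to find runs of a's:
  Run 1: positions 0-5 -> 'aaaaaa'
Non-empty runs found: ['aaaaaa']
Count: 1

1


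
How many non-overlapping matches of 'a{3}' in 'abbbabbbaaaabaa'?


Pattern 'a{3}' matches exactly 3 consecutive a's (greedy, non-overlapping).
String: 'abbbabbbaaaabaa'
Scanning for runs of a's:
  Run at pos 0: 'a' (length 1) -> 0 match(es)
  Run at pos 4: 'a' (length 1) -> 0 match(es)
  Run at pos 8: 'aaaa' (length 4) -> 1 match(es)
  Run at pos 13: 'aa' (length 2) -> 0 match(es)
Matches found: ['aaa']
Total: 1

1


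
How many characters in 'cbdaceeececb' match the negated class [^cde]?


Negated class [^cde] matches any char NOT in {c, d, e}
Scanning 'cbdaceeececb':
  pos 0: 'c' -> no (excluded)
  pos 1: 'b' -> MATCH
  pos 2: 'd' -> no (excluded)
  pos 3: 'a' -> MATCH
  pos 4: 'c' -> no (excluded)
  pos 5: 'e' -> no (excluded)
  pos 6: 'e' -> no (excluded)
  pos 7: 'e' -> no (excluded)
  pos 8: 'c' -> no (excluded)
  pos 9: 'e' -> no (excluded)
  pos 10: 'c' -> no (excluded)
  pos 11: 'b' -> MATCH
Total matches: 3

3


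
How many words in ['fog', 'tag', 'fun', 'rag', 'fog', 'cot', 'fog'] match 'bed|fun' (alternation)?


Alternation 'bed|fun' matches either 'bed' or 'fun'.
Checking each word:
  'fog' -> no
  'tag' -> no
  'fun' -> MATCH
  'rag' -> no
  'fog' -> no
  'cot' -> no
  'fog' -> no
Matches: ['fun']
Count: 1

1


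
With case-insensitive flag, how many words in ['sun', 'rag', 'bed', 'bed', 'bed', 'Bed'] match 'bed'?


Case-insensitive matching: compare each word's lowercase form to 'bed'.
  'sun' -> lower='sun' -> no
  'rag' -> lower='rag' -> no
  'bed' -> lower='bed' -> MATCH
  'bed' -> lower='bed' -> MATCH
  'bed' -> lower='bed' -> MATCH
  'Bed' -> lower='bed' -> MATCH
Matches: ['bed', 'bed', 'bed', 'Bed']
Count: 4

4


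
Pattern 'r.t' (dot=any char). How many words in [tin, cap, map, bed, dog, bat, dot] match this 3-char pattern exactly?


Pattern 'r.t' means: starts with 'r', any single char, ends with 't'.
Checking each word (must be exactly 3 chars):
  'tin' (len=3): no
  'cap' (len=3): no
  'map' (len=3): no
  'bed' (len=3): no
  'dog' (len=3): no
  'bat' (len=3): no
  'dot' (len=3): no
Matching words: []
Total: 0

0


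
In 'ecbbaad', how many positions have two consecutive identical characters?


Looking for consecutive identical characters in 'ecbbaad':
  pos 0-1: 'e' vs 'c' -> different
  pos 1-2: 'c' vs 'b' -> different
  pos 2-3: 'b' vs 'b' -> MATCH ('bb')
  pos 3-4: 'b' vs 'a' -> different
  pos 4-5: 'a' vs 'a' -> MATCH ('aa')
  pos 5-6: 'a' vs 'd' -> different
Consecutive identical pairs: ['bb', 'aa']
Count: 2

2


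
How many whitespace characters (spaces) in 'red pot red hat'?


\s matches whitespace characters (spaces, tabs, etc.).
Text: 'red pot red hat'
This text has 4 words separated by spaces.
Number of spaces = number of words - 1 = 4 - 1 = 3

3


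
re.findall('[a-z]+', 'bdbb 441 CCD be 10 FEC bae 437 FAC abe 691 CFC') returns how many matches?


Pattern '[a-z]+' finds one or more lowercase letters.
Text: 'bdbb 441 CCD be 10 FEC bae 437 FAC abe 691 CFC'
Scanning for matches:
  Match 1: 'bdbb'
  Match 2: 'be'
  Match 3: 'bae'
  Match 4: 'abe'
Total matches: 4

4


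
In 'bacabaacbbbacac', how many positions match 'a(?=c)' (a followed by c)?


Lookahead 'a(?=c)' matches 'a' only when followed by 'c'.
String: 'bacabaacbbbacac'
Checking each position where char is 'a':
  pos 1: 'a' -> MATCH (next='c')
  pos 3: 'a' -> no (next='b')
  pos 5: 'a' -> no (next='a')
  pos 6: 'a' -> MATCH (next='c')
  pos 11: 'a' -> MATCH (next='c')
  pos 13: 'a' -> MATCH (next='c')
Matching positions: [1, 6, 11, 13]
Count: 4

4


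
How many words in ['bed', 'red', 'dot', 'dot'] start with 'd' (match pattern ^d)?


Pattern ^d anchors to start of word. Check which words begin with 'd':
  'bed' -> no
  'red' -> no
  'dot' -> MATCH (starts with 'd')
  'dot' -> MATCH (starts with 'd')
Matching words: ['dot', 'dot']
Count: 2

2


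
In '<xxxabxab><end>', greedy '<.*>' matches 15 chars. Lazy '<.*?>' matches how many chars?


Greedy '<.*>' tries to match as MUCH as possible.
Lazy '<.*?>' tries to match as LITTLE as possible.

String: '<xxxabxab><end>'
Greedy '<.*>' starts at first '<' and extends to the LAST '>': '<xxxabxab><end>' (15 chars)
Lazy '<.*?>' starts at first '<' and stops at the FIRST '>': '<xxxabxab>' (10 chars)

10


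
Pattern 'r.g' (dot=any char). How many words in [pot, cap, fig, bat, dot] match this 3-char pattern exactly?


Pattern 'r.g' means: starts with 'r', any single char, ends with 'g'.
Checking each word (must be exactly 3 chars):
  'pot' (len=3): no
  'cap' (len=3): no
  'fig' (len=3): no
  'bat' (len=3): no
  'dot' (len=3): no
Matching words: []
Total: 0

0


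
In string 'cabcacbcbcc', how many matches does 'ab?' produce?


Pattern 'ab?' matches 'a' optionally followed by 'b'.
String: 'cabcacbcbcc'
Scanning left to right for 'a' then checking next char:
  Match 1: 'ab' (a followed by b)
  Match 2: 'a' (a not followed by b)
Total matches: 2

2


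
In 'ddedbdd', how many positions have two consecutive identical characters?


Looking for consecutive identical characters in 'ddedbdd':
  pos 0-1: 'd' vs 'd' -> MATCH ('dd')
  pos 1-2: 'd' vs 'e' -> different
  pos 2-3: 'e' vs 'd' -> different
  pos 3-4: 'd' vs 'b' -> different
  pos 4-5: 'b' vs 'd' -> different
  pos 5-6: 'd' vs 'd' -> MATCH ('dd')
Consecutive identical pairs: ['dd', 'dd']
Count: 2

2


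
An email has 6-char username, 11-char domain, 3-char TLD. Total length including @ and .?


An email address has format: username@domain.tld
Username length: 6
'@' character: 1
Domain length: 11
'.' character: 1
TLD length: 3
Total = 6 + 1 + 11 + 1 + 3 = 22

22


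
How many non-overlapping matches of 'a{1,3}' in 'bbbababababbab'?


Pattern 'a{1,3}' matches between 1 and 3 consecutive a's (greedy).
String: 'bbbababababbab'
Finding runs of a's and applying greedy matching:
  Run at pos 3: 'a' (length 1)
  Run at pos 5: 'a' (length 1)
  Run at pos 7: 'a' (length 1)
  Run at pos 9: 'a' (length 1)
  Run at pos 12: 'a' (length 1)
Matches: ['a', 'a', 'a', 'a', 'a']
Count: 5

5


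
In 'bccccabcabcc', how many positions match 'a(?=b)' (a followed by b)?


Lookahead 'a(?=b)' matches 'a' only when followed by 'b'.
String: 'bccccabcabcc'
Checking each position where char is 'a':
  pos 5: 'a' -> MATCH (next='b')
  pos 8: 'a' -> MATCH (next='b')
Matching positions: [5, 8]
Count: 2

2


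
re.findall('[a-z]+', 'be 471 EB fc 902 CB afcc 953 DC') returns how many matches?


Pattern '[a-z]+' finds one or more lowercase letters.
Text: 'be 471 EB fc 902 CB afcc 953 DC'
Scanning for matches:
  Match 1: 'be'
  Match 2: 'fc'
  Match 3: 'afcc'
Total matches: 3

3


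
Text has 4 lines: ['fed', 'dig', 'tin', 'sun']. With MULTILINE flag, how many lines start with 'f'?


With MULTILINE flag, ^ matches the start of each line.
Lines: ['fed', 'dig', 'tin', 'sun']
Checking which lines start with 'f':
  Line 1: 'fed' -> MATCH
  Line 2: 'dig' -> no
  Line 3: 'tin' -> no
  Line 4: 'sun' -> no
Matching lines: ['fed']
Count: 1

1


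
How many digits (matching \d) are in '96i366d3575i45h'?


\d matches any digit 0-9.
Scanning '96i366d3575i45h':
  pos 0: '9' -> DIGIT
  pos 1: '6' -> DIGIT
  pos 3: '3' -> DIGIT
  pos 4: '6' -> DIGIT
  pos 5: '6' -> DIGIT
  pos 7: '3' -> DIGIT
  pos 8: '5' -> DIGIT
  pos 9: '7' -> DIGIT
  pos 10: '5' -> DIGIT
  pos 12: '4' -> DIGIT
  pos 13: '5' -> DIGIT
Digits found: ['9', '6', '3', '6', '6', '3', '5', '7', '5', '4', '5']
Total: 11

11


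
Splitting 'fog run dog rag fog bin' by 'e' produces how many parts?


Splitting by 'e' breaks the string at each occurrence of the separator.
Text: 'fog run dog rag fog bin'
Parts after split:
  Part 1: 'fog run dog rag fog bin'
Total parts: 1

1


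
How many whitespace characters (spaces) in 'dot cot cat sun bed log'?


\s matches whitespace characters (spaces, tabs, etc.).
Text: 'dot cot cat sun bed log'
This text has 6 words separated by spaces.
Number of spaces = number of words - 1 = 6 - 1 = 5

5


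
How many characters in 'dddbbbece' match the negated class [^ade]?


Negated class [^ade] matches any char NOT in {a, d, e}
Scanning 'dddbbbece':
  pos 0: 'd' -> no (excluded)
  pos 1: 'd' -> no (excluded)
  pos 2: 'd' -> no (excluded)
  pos 3: 'b' -> MATCH
  pos 4: 'b' -> MATCH
  pos 5: 'b' -> MATCH
  pos 6: 'e' -> no (excluded)
  pos 7: 'c' -> MATCH
  pos 8: 'e' -> no (excluded)
Total matches: 4

4


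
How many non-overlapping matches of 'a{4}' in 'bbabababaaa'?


Pattern 'a{4}' matches exactly 4 consecutive a's (greedy, non-overlapping).
String: 'bbabababaaa'
Scanning for runs of a's:
  Run at pos 2: 'a' (length 1) -> 0 match(es)
  Run at pos 4: 'a' (length 1) -> 0 match(es)
  Run at pos 6: 'a' (length 1) -> 0 match(es)
  Run at pos 8: 'aaa' (length 3) -> 0 match(es)
Matches found: []
Total: 0

0


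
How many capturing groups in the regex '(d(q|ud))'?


To count capturing groups, count each '(' that starts a group.
Pattern: '(d(q|ud))'
Walking through the pattern:
  Position 0: '(' -> group #1
  Position 2: '(' -> group #2
Total capturing groups: 2

2


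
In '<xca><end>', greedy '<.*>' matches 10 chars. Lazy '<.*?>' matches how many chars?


Greedy '<.*>' tries to match as MUCH as possible.
Lazy '<.*?>' tries to match as LITTLE as possible.

String: '<xca><end>'
Greedy '<.*>' starts at first '<' and extends to the LAST '>': '<xca><end>' (10 chars)
Lazy '<.*?>' starts at first '<' and stops at the FIRST '>': '<xca>' (5 chars)

5


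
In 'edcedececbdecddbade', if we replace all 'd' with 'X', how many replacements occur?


re.sub('d', 'X', text) replaces every occurrence of 'd' with 'X'.
Text: 'edcedececbdecddbade'
Scanning for 'd':
  pos 1: 'd' -> replacement #1
  pos 4: 'd' -> replacement #2
  pos 10: 'd' -> replacement #3
  pos 13: 'd' -> replacement #4
  pos 14: 'd' -> replacement #5
  pos 17: 'd' -> replacement #6
Total replacements: 6

6


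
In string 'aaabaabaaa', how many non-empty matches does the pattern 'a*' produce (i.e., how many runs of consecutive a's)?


Pattern 'a*' matches zero or more a's. We want non-empty runs of consecutive a's.
String: 'aaabaabaaa'
Walking through the string to find runs of a's:
  Run 1: positions 0-2 -> 'aaa'
  Run 2: positions 4-5 -> 'aa'
  Run 3: positions 7-9 -> 'aaa'
Non-empty runs found: ['aaa', 'aa', 'aaa']
Count: 3

3


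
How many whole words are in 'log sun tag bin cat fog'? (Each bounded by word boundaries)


Word boundaries (\b) mark the start/end of each word.
Text: 'log sun tag bin cat fog'
Splitting by whitespace:
  Word 1: 'log'
  Word 2: 'sun'
  Word 3: 'tag'
  Word 4: 'bin'
  Word 5: 'cat'
  Word 6: 'fog'
Total whole words: 6

6


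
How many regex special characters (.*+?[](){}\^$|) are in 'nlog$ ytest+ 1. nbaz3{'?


Regex special characters are: . * + ? [ ] ( ) { } \ ^ $ |
Scanning 'nlog$ ytest+ 1. nbaz3{':
  pos 4: '$' -> SPECIAL
  pos 11: '+' -> SPECIAL
  pos 14: '.' -> SPECIAL
  pos 21: '{' -> SPECIAL
Special chars found: ['$', '+', '.', '{']
Total: 4

4


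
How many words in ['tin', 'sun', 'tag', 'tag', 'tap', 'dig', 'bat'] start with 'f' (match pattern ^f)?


Pattern ^f anchors to start of word. Check which words begin with 'f':
  'tin' -> no
  'sun' -> no
  'tag' -> no
  'tag' -> no
  'tap' -> no
  'dig' -> no
  'bat' -> no
Matching words: []
Count: 0

0


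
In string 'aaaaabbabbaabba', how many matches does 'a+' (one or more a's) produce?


Pattern 'a+' matches one or more consecutive a's.
String: 'aaaaabbabbaabba'
Scanning for runs of a:
  Match 1: 'aaaaa' (length 5)
  Match 2: 'a' (length 1)
  Match 3: 'aa' (length 2)
  Match 4: 'a' (length 1)
Total matches: 4

4


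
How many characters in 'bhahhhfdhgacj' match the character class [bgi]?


Character class [bgi] matches any of: {b, g, i}
Scanning string 'bhahhhfdhgacj' character by character:
  pos 0: 'b' -> MATCH
  pos 1: 'h' -> no
  pos 2: 'a' -> no
  pos 3: 'h' -> no
  pos 4: 'h' -> no
  pos 5: 'h' -> no
  pos 6: 'f' -> no
  pos 7: 'd' -> no
  pos 8: 'h' -> no
  pos 9: 'g' -> MATCH
  pos 10: 'a' -> no
  pos 11: 'c' -> no
  pos 12: 'j' -> no
Total matches: 2

2


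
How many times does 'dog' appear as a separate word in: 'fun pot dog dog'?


Scanning each word for exact match 'dog':
  Word 1: 'fun' -> no
  Word 2: 'pot' -> no
  Word 3: 'dog' -> MATCH
  Word 4: 'dog' -> MATCH
Total matches: 2

2


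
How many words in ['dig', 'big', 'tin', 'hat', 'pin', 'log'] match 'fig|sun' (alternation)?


Alternation 'fig|sun' matches either 'fig' or 'sun'.
Checking each word:
  'dig' -> no
  'big' -> no
  'tin' -> no
  'hat' -> no
  'pin' -> no
  'log' -> no
Matches: []
Count: 0

0


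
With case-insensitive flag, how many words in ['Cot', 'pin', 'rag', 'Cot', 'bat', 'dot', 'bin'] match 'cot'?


Case-insensitive matching: compare each word's lowercase form to 'cot'.
  'Cot' -> lower='cot' -> MATCH
  'pin' -> lower='pin' -> no
  'rag' -> lower='rag' -> no
  'Cot' -> lower='cot' -> MATCH
  'bat' -> lower='bat' -> no
  'dot' -> lower='dot' -> no
  'bin' -> lower='bin' -> no
Matches: ['Cot', 'Cot']
Count: 2

2


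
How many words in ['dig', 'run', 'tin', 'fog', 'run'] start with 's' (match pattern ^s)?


Pattern ^s anchors to start of word. Check which words begin with 's':
  'dig' -> no
  'run' -> no
  'tin' -> no
  'fog' -> no
  'run' -> no
Matching words: []
Count: 0

0


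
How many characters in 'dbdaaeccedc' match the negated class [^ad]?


Negated class [^ad] matches any char NOT in {a, d}
Scanning 'dbdaaeccedc':
  pos 0: 'd' -> no (excluded)
  pos 1: 'b' -> MATCH
  pos 2: 'd' -> no (excluded)
  pos 3: 'a' -> no (excluded)
  pos 4: 'a' -> no (excluded)
  pos 5: 'e' -> MATCH
  pos 6: 'c' -> MATCH
  pos 7: 'c' -> MATCH
  pos 8: 'e' -> MATCH
  pos 9: 'd' -> no (excluded)
  pos 10: 'c' -> MATCH
Total matches: 6

6


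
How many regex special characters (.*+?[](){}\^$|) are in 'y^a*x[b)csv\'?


Regex special characters are: . * + ? [ ] ( ) { } \ ^ $ |
Scanning 'y^a*x[b)csv\':
  pos 1: '^' -> SPECIAL
  pos 3: '*' -> SPECIAL
  pos 5: '[' -> SPECIAL
  pos 7: ')' -> SPECIAL
  pos 11: '\' -> SPECIAL
Special chars found: ['^', '*', '[', ')', '\\']
Total: 5

5


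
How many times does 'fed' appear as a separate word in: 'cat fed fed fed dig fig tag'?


Scanning each word for exact match 'fed':
  Word 1: 'cat' -> no
  Word 2: 'fed' -> MATCH
  Word 3: 'fed' -> MATCH
  Word 4: 'fed' -> MATCH
  Word 5: 'dig' -> no
  Word 6: 'fig' -> no
  Word 7: 'tag' -> no
Total matches: 3

3


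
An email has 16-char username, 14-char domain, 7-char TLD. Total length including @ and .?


An email address has format: username@domain.tld
Username length: 16
'@' character: 1
Domain length: 14
'.' character: 1
TLD length: 7
Total = 16 + 1 + 14 + 1 + 7 = 39

39


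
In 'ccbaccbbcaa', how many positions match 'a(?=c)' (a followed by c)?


Lookahead 'a(?=c)' matches 'a' only when followed by 'c'.
String: 'ccbaccbbcaa'
Checking each position where char is 'a':
  pos 3: 'a' -> MATCH (next='c')
  pos 9: 'a' -> no (next='a')
Matching positions: [3]
Count: 1

1


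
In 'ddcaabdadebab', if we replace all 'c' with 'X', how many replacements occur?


re.sub('c', 'X', text) replaces every occurrence of 'c' with 'X'.
Text: 'ddcaabdadebab'
Scanning for 'c':
  pos 2: 'c' -> replacement #1
Total replacements: 1

1


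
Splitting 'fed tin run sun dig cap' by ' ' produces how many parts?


Splitting by ' ' breaks the string at each occurrence of the separator.
Text: 'fed tin run sun dig cap'
Parts after split:
  Part 1: 'fed'
  Part 2: 'tin'
  Part 3: 'run'
  Part 4: 'sun'
  Part 5: 'dig'
  Part 6: 'cap'
Total parts: 6

6


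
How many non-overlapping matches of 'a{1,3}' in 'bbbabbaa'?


Pattern 'a{1,3}' matches between 1 and 3 consecutive a's (greedy).
String: 'bbbabbaa'
Finding runs of a's and applying greedy matching:
  Run at pos 3: 'a' (length 1)
  Run at pos 6: 'aa' (length 2)
Matches: ['a', 'aa']
Count: 2

2


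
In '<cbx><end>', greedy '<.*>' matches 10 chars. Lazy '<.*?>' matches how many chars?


Greedy '<.*>' tries to match as MUCH as possible.
Lazy '<.*?>' tries to match as LITTLE as possible.

String: '<cbx><end>'
Greedy '<.*>' starts at first '<' and extends to the LAST '>': '<cbx><end>' (10 chars)
Lazy '<.*?>' starts at first '<' and stops at the FIRST '>': '<cbx>' (5 chars)

5


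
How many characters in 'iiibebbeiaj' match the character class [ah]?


Character class [ah] matches any of: {a, h}
Scanning string 'iiibebbeiaj' character by character:
  pos 0: 'i' -> no
  pos 1: 'i' -> no
  pos 2: 'i' -> no
  pos 3: 'b' -> no
  pos 4: 'e' -> no
  pos 5: 'b' -> no
  pos 6: 'b' -> no
  pos 7: 'e' -> no
  pos 8: 'i' -> no
  pos 9: 'a' -> MATCH
  pos 10: 'j' -> no
Total matches: 1

1


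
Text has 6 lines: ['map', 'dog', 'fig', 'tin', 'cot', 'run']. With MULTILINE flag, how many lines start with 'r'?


With MULTILINE flag, ^ matches the start of each line.
Lines: ['map', 'dog', 'fig', 'tin', 'cot', 'run']
Checking which lines start with 'r':
  Line 1: 'map' -> no
  Line 2: 'dog' -> no
  Line 3: 'fig' -> no
  Line 4: 'tin' -> no
  Line 5: 'cot' -> no
  Line 6: 'run' -> MATCH
Matching lines: ['run']
Count: 1

1


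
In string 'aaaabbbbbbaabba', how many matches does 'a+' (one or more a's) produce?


Pattern 'a+' matches one or more consecutive a's.
String: 'aaaabbbbbbaabba'
Scanning for runs of a:
  Match 1: 'aaaa' (length 4)
  Match 2: 'aa' (length 2)
  Match 3: 'a' (length 1)
Total matches: 3

3


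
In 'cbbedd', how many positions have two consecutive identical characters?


Looking for consecutive identical characters in 'cbbedd':
  pos 0-1: 'c' vs 'b' -> different
  pos 1-2: 'b' vs 'b' -> MATCH ('bb')
  pos 2-3: 'b' vs 'e' -> different
  pos 3-4: 'e' vs 'd' -> different
  pos 4-5: 'd' vs 'd' -> MATCH ('dd')
Consecutive identical pairs: ['bb', 'dd']
Count: 2

2


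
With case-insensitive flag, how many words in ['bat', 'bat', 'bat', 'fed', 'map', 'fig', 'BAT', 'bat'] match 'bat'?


Case-insensitive matching: compare each word's lowercase form to 'bat'.
  'bat' -> lower='bat' -> MATCH
  'bat' -> lower='bat' -> MATCH
  'bat' -> lower='bat' -> MATCH
  'fed' -> lower='fed' -> no
  'map' -> lower='map' -> no
  'fig' -> lower='fig' -> no
  'BAT' -> lower='bat' -> MATCH
  'bat' -> lower='bat' -> MATCH
Matches: ['bat', 'bat', 'bat', 'BAT', 'bat']
Count: 5

5


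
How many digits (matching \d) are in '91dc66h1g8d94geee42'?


\d matches any digit 0-9.
Scanning '91dc66h1g8d94geee42':
  pos 0: '9' -> DIGIT
  pos 1: '1' -> DIGIT
  pos 4: '6' -> DIGIT
  pos 5: '6' -> DIGIT
  pos 7: '1' -> DIGIT
  pos 9: '8' -> DIGIT
  pos 11: '9' -> DIGIT
  pos 12: '4' -> DIGIT
  pos 17: '4' -> DIGIT
  pos 18: '2' -> DIGIT
Digits found: ['9', '1', '6', '6', '1', '8', '9', '4', '4', '2']
Total: 10

10


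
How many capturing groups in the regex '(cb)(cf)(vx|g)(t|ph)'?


To count capturing groups, count each '(' that starts a group.
Pattern: '(cb)(cf)(vx|g)(t|ph)'
Walking through the pattern:
  Position 0: '(' -> group #1
  Position 4: '(' -> group #2
  Position 8: '(' -> group #3
  Position 14: '(' -> group #4
Total capturing groups: 4

4


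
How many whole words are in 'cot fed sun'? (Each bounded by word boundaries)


Word boundaries (\b) mark the start/end of each word.
Text: 'cot fed sun'
Splitting by whitespace:
  Word 1: 'cot'
  Word 2: 'fed'
  Word 3: 'sun'
Total whole words: 3

3


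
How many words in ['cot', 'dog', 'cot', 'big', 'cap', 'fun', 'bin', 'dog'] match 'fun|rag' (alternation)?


Alternation 'fun|rag' matches either 'fun' or 'rag'.
Checking each word:
  'cot' -> no
  'dog' -> no
  'cot' -> no
  'big' -> no
  'cap' -> no
  'fun' -> MATCH
  'bin' -> no
  'dog' -> no
Matches: ['fun']
Count: 1

1


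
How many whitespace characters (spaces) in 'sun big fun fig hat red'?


\s matches whitespace characters (spaces, tabs, etc.).
Text: 'sun big fun fig hat red'
This text has 6 words separated by spaces.
Number of spaces = number of words - 1 = 6 - 1 = 5

5


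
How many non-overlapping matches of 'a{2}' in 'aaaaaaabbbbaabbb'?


Pattern 'a{2}' matches exactly 2 consecutive a's (greedy, non-overlapping).
String: 'aaaaaaabbbbaabbb'
Scanning for runs of a's:
  Run at pos 0: 'aaaaaaa' (length 7) -> 3 match(es)
  Run at pos 11: 'aa' (length 2) -> 1 match(es)
Matches found: ['aa', 'aa', 'aa', 'aa']
Total: 4

4


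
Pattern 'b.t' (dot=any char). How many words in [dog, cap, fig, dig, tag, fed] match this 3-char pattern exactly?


Pattern 'b.t' means: starts with 'b', any single char, ends with 't'.
Checking each word (must be exactly 3 chars):
  'dog' (len=3): no
  'cap' (len=3): no
  'fig' (len=3): no
  'dig' (len=3): no
  'tag' (len=3): no
  'fed' (len=3): no
Matching words: []
Total: 0

0


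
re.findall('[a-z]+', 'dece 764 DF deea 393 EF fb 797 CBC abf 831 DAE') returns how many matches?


Pattern '[a-z]+' finds one or more lowercase letters.
Text: 'dece 764 DF deea 393 EF fb 797 CBC abf 831 DAE'
Scanning for matches:
  Match 1: 'dece'
  Match 2: 'deea'
  Match 3: 'fb'
  Match 4: 'abf'
Total matches: 4

4


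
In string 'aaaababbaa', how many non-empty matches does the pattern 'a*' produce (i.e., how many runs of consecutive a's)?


Pattern 'a*' matches zero or more a's. We want non-empty runs of consecutive a's.
String: 'aaaababbaa'
Walking through the string to find runs of a's:
  Run 1: positions 0-3 -> 'aaaa'
  Run 2: positions 5-5 -> 'a'
  Run 3: positions 8-9 -> 'aa'
Non-empty runs found: ['aaaa', 'a', 'aa']
Count: 3

3


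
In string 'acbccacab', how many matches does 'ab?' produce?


Pattern 'ab?' matches 'a' optionally followed by 'b'.
String: 'acbccacab'
Scanning left to right for 'a' then checking next char:
  Match 1: 'a' (a not followed by b)
  Match 2: 'a' (a not followed by b)
  Match 3: 'ab' (a followed by b)
Total matches: 3

3


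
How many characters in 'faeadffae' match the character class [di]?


Character class [di] matches any of: {d, i}
Scanning string 'faeadffae' character by character:
  pos 0: 'f' -> no
  pos 1: 'a' -> no
  pos 2: 'e' -> no
  pos 3: 'a' -> no
  pos 4: 'd' -> MATCH
  pos 5: 'f' -> no
  pos 6: 'f' -> no
  pos 7: 'a' -> no
  pos 8: 'e' -> no
Total matches: 1

1


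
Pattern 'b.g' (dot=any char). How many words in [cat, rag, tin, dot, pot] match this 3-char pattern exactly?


Pattern 'b.g' means: starts with 'b', any single char, ends with 'g'.
Checking each word (must be exactly 3 chars):
  'cat' (len=3): no
  'rag' (len=3): no
  'tin' (len=3): no
  'dot' (len=3): no
  'pot' (len=3): no
Matching words: []
Total: 0

0


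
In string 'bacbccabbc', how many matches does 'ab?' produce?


Pattern 'ab?' matches 'a' optionally followed by 'b'.
String: 'bacbccabbc'
Scanning left to right for 'a' then checking next char:
  Match 1: 'a' (a not followed by b)
  Match 2: 'ab' (a followed by b)
Total matches: 2

2


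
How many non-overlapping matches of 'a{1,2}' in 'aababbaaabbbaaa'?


Pattern 'a{1,2}' matches between 1 and 2 consecutive a's (greedy).
String: 'aababbaaabbbaaa'
Finding runs of a's and applying greedy matching:
  Run at pos 0: 'aa' (length 2)
  Run at pos 3: 'a' (length 1)
  Run at pos 6: 'aaa' (length 3)
  Run at pos 12: 'aaa' (length 3)
Matches: ['aa', 'a', 'aa', 'a', 'aa', 'a']
Count: 6

6


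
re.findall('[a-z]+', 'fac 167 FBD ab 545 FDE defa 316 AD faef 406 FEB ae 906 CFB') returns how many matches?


Pattern '[a-z]+' finds one or more lowercase letters.
Text: 'fac 167 FBD ab 545 FDE defa 316 AD faef 406 FEB ae 906 CFB'
Scanning for matches:
  Match 1: 'fac'
  Match 2: 'ab'
  Match 3: 'defa'
  Match 4: 'faef'
  Match 5: 'ae'
Total matches: 5

5


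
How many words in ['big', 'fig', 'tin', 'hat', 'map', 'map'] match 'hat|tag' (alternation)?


Alternation 'hat|tag' matches either 'hat' or 'tag'.
Checking each word:
  'big' -> no
  'fig' -> no
  'tin' -> no
  'hat' -> MATCH
  'map' -> no
  'map' -> no
Matches: ['hat']
Count: 1

1


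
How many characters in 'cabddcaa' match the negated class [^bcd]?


Negated class [^bcd] matches any char NOT in {b, c, d}
Scanning 'cabddcaa':
  pos 0: 'c' -> no (excluded)
  pos 1: 'a' -> MATCH
  pos 2: 'b' -> no (excluded)
  pos 3: 'd' -> no (excluded)
  pos 4: 'd' -> no (excluded)
  pos 5: 'c' -> no (excluded)
  pos 6: 'a' -> MATCH
  pos 7: 'a' -> MATCH
Total matches: 3

3


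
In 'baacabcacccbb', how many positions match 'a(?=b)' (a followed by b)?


Lookahead 'a(?=b)' matches 'a' only when followed by 'b'.
String: 'baacabcacccbb'
Checking each position where char is 'a':
  pos 1: 'a' -> no (next='a')
  pos 2: 'a' -> no (next='c')
  pos 4: 'a' -> MATCH (next='b')
  pos 7: 'a' -> no (next='c')
Matching positions: [4]
Count: 1

1


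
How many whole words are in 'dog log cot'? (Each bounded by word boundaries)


Word boundaries (\b) mark the start/end of each word.
Text: 'dog log cot'
Splitting by whitespace:
  Word 1: 'dog'
  Word 2: 'log'
  Word 3: 'cot'
Total whole words: 3

3


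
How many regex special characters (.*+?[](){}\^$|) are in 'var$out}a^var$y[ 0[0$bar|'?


Regex special characters are: . * + ? [ ] ( ) { } \ ^ $ |
Scanning 'var$out}a^var$y[ 0[0$bar|':
  pos 3: '$' -> SPECIAL
  pos 7: '}' -> SPECIAL
  pos 9: '^' -> SPECIAL
  pos 13: '$' -> SPECIAL
  pos 15: '[' -> SPECIAL
  pos 18: '[' -> SPECIAL
  pos 20: '$' -> SPECIAL
  pos 24: '|' -> SPECIAL
Special chars found: ['$', '}', '^', '$', '[', '[', '$', '|']
Total: 8

8


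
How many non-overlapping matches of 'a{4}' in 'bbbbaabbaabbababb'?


Pattern 'a{4}' matches exactly 4 consecutive a's (greedy, non-overlapping).
String: 'bbbbaabbaabbababb'
Scanning for runs of a's:
  Run at pos 4: 'aa' (length 2) -> 0 match(es)
  Run at pos 8: 'aa' (length 2) -> 0 match(es)
  Run at pos 12: 'a' (length 1) -> 0 match(es)
  Run at pos 14: 'a' (length 1) -> 0 match(es)
Matches found: []
Total: 0

0


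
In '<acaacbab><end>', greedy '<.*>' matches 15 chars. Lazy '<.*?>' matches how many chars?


Greedy '<.*>' tries to match as MUCH as possible.
Lazy '<.*?>' tries to match as LITTLE as possible.

String: '<acaacbab><end>'
Greedy '<.*>' starts at first '<' and extends to the LAST '>': '<acaacbab><end>' (15 chars)
Lazy '<.*?>' starts at first '<' and stops at the FIRST '>': '<acaacbab>' (10 chars)

10


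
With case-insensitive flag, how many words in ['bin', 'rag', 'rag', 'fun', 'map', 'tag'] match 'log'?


Case-insensitive matching: compare each word's lowercase form to 'log'.
  'bin' -> lower='bin' -> no
  'rag' -> lower='rag' -> no
  'rag' -> lower='rag' -> no
  'fun' -> lower='fun' -> no
  'map' -> lower='map' -> no
  'tag' -> lower='tag' -> no
Matches: []
Count: 0

0


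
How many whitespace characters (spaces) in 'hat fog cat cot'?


\s matches whitespace characters (spaces, tabs, etc.).
Text: 'hat fog cat cot'
This text has 4 words separated by spaces.
Number of spaces = number of words - 1 = 4 - 1 = 3

3


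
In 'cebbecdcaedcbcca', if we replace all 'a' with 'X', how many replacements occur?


re.sub('a', 'X', text) replaces every occurrence of 'a' with 'X'.
Text: 'cebbecdcaedcbcca'
Scanning for 'a':
  pos 8: 'a' -> replacement #1
  pos 15: 'a' -> replacement #2
Total replacements: 2

2


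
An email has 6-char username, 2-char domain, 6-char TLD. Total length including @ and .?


An email address has format: username@domain.tld
Username length: 6
'@' character: 1
Domain length: 2
'.' character: 1
TLD length: 6
Total = 6 + 1 + 2 + 1 + 6 = 16

16


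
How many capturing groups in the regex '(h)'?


To count capturing groups, count each '(' that starts a group.
Pattern: '(h)'
Walking through the pattern:
  Position 0: '(' -> group #1
Total capturing groups: 1

1


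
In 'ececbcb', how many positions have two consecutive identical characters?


Looking for consecutive identical characters in 'ececbcb':
  pos 0-1: 'e' vs 'c' -> different
  pos 1-2: 'c' vs 'e' -> different
  pos 2-3: 'e' vs 'c' -> different
  pos 3-4: 'c' vs 'b' -> different
  pos 4-5: 'b' vs 'c' -> different
  pos 5-6: 'c' vs 'b' -> different
Consecutive identical pairs: []
Count: 0

0


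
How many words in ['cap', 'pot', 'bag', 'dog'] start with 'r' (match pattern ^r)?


Pattern ^r anchors to start of word. Check which words begin with 'r':
  'cap' -> no
  'pot' -> no
  'bag' -> no
  'dog' -> no
Matching words: []
Count: 0

0


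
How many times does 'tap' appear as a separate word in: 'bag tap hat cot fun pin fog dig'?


Scanning each word for exact match 'tap':
  Word 1: 'bag' -> no
  Word 2: 'tap' -> MATCH
  Word 3: 'hat' -> no
  Word 4: 'cot' -> no
  Word 5: 'fun' -> no
  Word 6: 'pin' -> no
  Word 7: 'fog' -> no
  Word 8: 'dig' -> no
Total matches: 1

1


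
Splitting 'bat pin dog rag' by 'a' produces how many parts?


Splitting by 'a' breaks the string at each occurrence of the separator.
Text: 'bat pin dog rag'
Parts after split:
  Part 1: 'b'
  Part 2: 't pin dog r'
  Part 3: 'g'
Total parts: 3

3


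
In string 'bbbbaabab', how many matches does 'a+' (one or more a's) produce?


Pattern 'a+' matches one or more consecutive a's.
String: 'bbbbaabab'
Scanning for runs of a:
  Match 1: 'aa' (length 2)
  Match 2: 'a' (length 1)
Total matches: 2

2


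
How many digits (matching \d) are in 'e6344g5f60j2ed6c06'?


\d matches any digit 0-9.
Scanning 'e6344g5f60j2ed6c06':
  pos 1: '6' -> DIGIT
  pos 2: '3' -> DIGIT
  pos 3: '4' -> DIGIT
  pos 4: '4' -> DIGIT
  pos 6: '5' -> DIGIT
  pos 8: '6' -> DIGIT
  pos 9: '0' -> DIGIT
  pos 11: '2' -> DIGIT
  pos 14: '6' -> DIGIT
  pos 16: '0' -> DIGIT
  pos 17: '6' -> DIGIT
Digits found: ['6', '3', '4', '4', '5', '6', '0', '2', '6', '0', '6']
Total: 11

11


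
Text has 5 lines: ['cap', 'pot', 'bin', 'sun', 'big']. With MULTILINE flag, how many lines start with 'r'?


With MULTILINE flag, ^ matches the start of each line.
Lines: ['cap', 'pot', 'bin', 'sun', 'big']
Checking which lines start with 'r':
  Line 1: 'cap' -> no
  Line 2: 'pot' -> no
  Line 3: 'bin' -> no
  Line 4: 'sun' -> no
  Line 5: 'big' -> no
Matching lines: []
Count: 0

0


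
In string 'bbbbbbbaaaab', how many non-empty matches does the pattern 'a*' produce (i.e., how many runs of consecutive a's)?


Pattern 'a*' matches zero or more a's. We want non-empty runs of consecutive a's.
String: 'bbbbbbbaaaab'
Walking through the string to find runs of a's:
  Run 1: positions 7-10 -> 'aaaa'
Non-empty runs found: ['aaaa']
Count: 1

1


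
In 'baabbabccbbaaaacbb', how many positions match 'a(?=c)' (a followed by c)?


Lookahead 'a(?=c)' matches 'a' only when followed by 'c'.
String: 'baabbabccbbaaaacbb'
Checking each position where char is 'a':
  pos 1: 'a' -> no (next='a')
  pos 2: 'a' -> no (next='b')
  pos 5: 'a' -> no (next='b')
  pos 11: 'a' -> no (next='a')
  pos 12: 'a' -> no (next='a')
  pos 13: 'a' -> no (next='a')
  pos 14: 'a' -> MATCH (next='c')
Matching positions: [14]
Count: 1

1


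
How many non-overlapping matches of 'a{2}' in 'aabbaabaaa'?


Pattern 'a{2}' matches exactly 2 consecutive a's (greedy, non-overlapping).
String: 'aabbaabaaa'
Scanning for runs of a's:
  Run at pos 0: 'aa' (length 2) -> 1 match(es)
  Run at pos 4: 'aa' (length 2) -> 1 match(es)
  Run at pos 7: 'aaa' (length 3) -> 1 match(es)
Matches found: ['aa', 'aa', 'aa']
Total: 3

3


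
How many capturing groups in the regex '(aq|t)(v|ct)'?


To count capturing groups, count each '(' that starts a group.
Pattern: '(aq|t)(v|ct)'
Walking through the pattern:
  Position 0: '(' -> group #1
  Position 6: '(' -> group #2
Total capturing groups: 2

2


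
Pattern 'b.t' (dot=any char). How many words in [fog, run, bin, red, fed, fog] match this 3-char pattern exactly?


Pattern 'b.t' means: starts with 'b', any single char, ends with 't'.
Checking each word (must be exactly 3 chars):
  'fog' (len=3): no
  'run' (len=3): no
  'bin' (len=3): no
  'red' (len=3): no
  'fed' (len=3): no
  'fog' (len=3): no
Matching words: []
Total: 0

0


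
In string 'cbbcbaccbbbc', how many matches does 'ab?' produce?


Pattern 'ab?' matches 'a' optionally followed by 'b'.
String: 'cbbcbaccbbbc'
Scanning left to right for 'a' then checking next char:
  Match 1: 'a' (a not followed by b)
Total matches: 1

1


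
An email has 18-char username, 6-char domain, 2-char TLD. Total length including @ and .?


An email address has format: username@domain.tld
Username length: 18
'@' character: 1
Domain length: 6
'.' character: 1
TLD length: 2
Total = 18 + 1 + 6 + 1 + 2 = 28

28


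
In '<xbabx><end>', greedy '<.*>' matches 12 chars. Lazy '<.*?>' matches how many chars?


Greedy '<.*>' tries to match as MUCH as possible.
Lazy '<.*?>' tries to match as LITTLE as possible.

String: '<xbabx><end>'
Greedy '<.*>' starts at first '<' and extends to the LAST '>': '<xbabx><end>' (12 chars)
Lazy '<.*?>' starts at first '<' and stops at the FIRST '>': '<xbabx>' (7 chars)

7


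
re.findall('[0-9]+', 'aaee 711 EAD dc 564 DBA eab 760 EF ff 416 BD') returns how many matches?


Pattern '[0-9]+' finds one or more digits.
Text: 'aaee 711 EAD dc 564 DBA eab 760 EF ff 416 BD'
Scanning for matches:
  Match 1: '711'
  Match 2: '564'
  Match 3: '760'
  Match 4: '416'
Total matches: 4

4


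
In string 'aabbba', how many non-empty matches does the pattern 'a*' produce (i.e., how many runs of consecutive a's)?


Pattern 'a*' matches zero or more a's. We want non-empty runs of consecutive a's.
String: 'aabbba'
Walking through the string to find runs of a's:
  Run 1: positions 0-1 -> 'aa'
  Run 2: positions 5-5 -> 'a'
Non-empty runs found: ['aa', 'a']
Count: 2

2


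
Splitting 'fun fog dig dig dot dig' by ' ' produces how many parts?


Splitting by ' ' breaks the string at each occurrence of the separator.
Text: 'fun fog dig dig dot dig'
Parts after split:
  Part 1: 'fun'
  Part 2: 'fog'
  Part 3: 'dig'
  Part 4: 'dig'
  Part 5: 'dot'
  Part 6: 'dig'
Total parts: 6

6
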